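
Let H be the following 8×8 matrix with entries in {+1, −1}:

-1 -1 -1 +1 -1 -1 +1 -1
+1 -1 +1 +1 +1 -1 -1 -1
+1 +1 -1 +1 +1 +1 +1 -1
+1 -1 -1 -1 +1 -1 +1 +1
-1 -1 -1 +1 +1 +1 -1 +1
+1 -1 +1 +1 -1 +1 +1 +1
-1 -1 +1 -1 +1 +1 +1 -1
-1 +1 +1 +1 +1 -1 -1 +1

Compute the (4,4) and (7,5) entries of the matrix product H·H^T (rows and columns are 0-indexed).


Row 4 of H: [-1, -1, -1, 1, 1, 1, -1, 1].
Row 5 of H: [1, -1, 1, 1, -1, 1, 1, 1].
Row 7 of H: [-1, 1, 1, 1, 1, -1, -1, 1].
(H·H^T)[4][4] = Σ_j H[4][j]·H[4][j] = (-1)² + (-1)² + (-1)² + (1)² + (1)² + (1)² + (-1)² + (1)² = 1 + 1 + 1 + 1 + 1 + 1 + 1 + 1 = 8.
(H·H^T)[7][5] = Σ_j H[7][j]·H[5][j] = (-1)·(1) + (1)·(-1) + (1)·(1) + (1)·(1) + (1)·(-1) + (-1)·(1) + (-1)·(1) + (1)·(1) = -1 + -1 + 1 + 1 + -1 + -1 + -1 + 1 = -2.
Rows 7 and 5 are not orthogonal (dot product = -2 ≠ 0), so H is not a Hadamard matrix.

(4,4) entry = 8; (7,5) entry = -2.


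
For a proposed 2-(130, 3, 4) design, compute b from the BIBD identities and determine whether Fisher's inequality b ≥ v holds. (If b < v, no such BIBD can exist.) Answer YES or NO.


r = λ(v − 1)/(k − 1) = 4·129/2 = 258.
b = vr/k = 130·258/3 = 11180.
Fisher's inequality: b ≥ v ⇔ 11180 ≥ 130? YES.

YES


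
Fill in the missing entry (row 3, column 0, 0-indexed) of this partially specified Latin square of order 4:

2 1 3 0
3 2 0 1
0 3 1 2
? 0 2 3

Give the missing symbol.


Row 3 contains symbols [0, 2, 3] — missing [1].
Column 0 contains symbols [0, 2, 3] — missing [1].
The missing symbol must appear in both missing sets; intersection = [1].
Therefore the hidden value is 1.

Missing value = 1.


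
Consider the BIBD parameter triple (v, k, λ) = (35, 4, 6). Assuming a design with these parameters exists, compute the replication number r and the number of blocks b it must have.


Any 2-(v, k, λ) BIBD satisfies two necessary conditions:
  (i)  Each point sits in r blocks, and counting incidences through any fixed point gives r(k − 1) = λ(v − 1), so r = λ(v − 1)/(k − 1).
  (ii) Total incidences bk = vr, so b = vr/k.
Step 1: r = λ(v − 1)/(k − 1) = 6·(35 − 1)/(4 − 1) = 6·34/3 = 204/3 = 68.
Step 2: b = vr/k = 35·68/4 = 2380/4 = 595.
Check integrality: r = 68 ∈ Z ✓, b = 595 ∈ Z ✓.
(These identities are necessary conditions: they determine r and b for any design with these parameters, but do not by themselves prove that one exists.)

r = 68, b = 595.


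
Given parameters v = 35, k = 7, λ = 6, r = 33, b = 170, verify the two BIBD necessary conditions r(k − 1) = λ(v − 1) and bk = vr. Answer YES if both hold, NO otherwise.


Condition (i): r(k − 1) = 33·6 = 198; λ(v − 1) = 6·34 = 204. Match? NO.
Condition (ii): bk = 170·7 = 1190; vr = 35·33 = 1155. Match? NO.
Both conditions hold? NO.

NO


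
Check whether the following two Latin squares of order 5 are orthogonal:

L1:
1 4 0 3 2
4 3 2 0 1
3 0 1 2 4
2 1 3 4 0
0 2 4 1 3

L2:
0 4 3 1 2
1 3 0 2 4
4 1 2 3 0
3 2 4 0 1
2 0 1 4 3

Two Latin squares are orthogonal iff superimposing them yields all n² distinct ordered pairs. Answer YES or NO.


Form the n² = 25 superimposed pairs (L1[i][j], L2[i][j]), row by row (rows and columns indexed from 0):
row 0: (1,0) (4,4) (0,3) (3,1) (2,2)
row 1: (4,1) (3,3) (2,0) (0,2) (1,4)
row 2: (3,4) (0,1) (1,2) (2,3) (4,0)
row 3: (2,3) (1,2) (3,4) (4,0) (0,1)
row 4: (0,2) (2,0) (4,1) (1,4) (3,3)
Orthogonality requires all 25 pairs distinct.
But the pair (2,3) repeats: cell (2,3) has L1 = 2, L2 = 3, and cell (3,0) has L1 = 2, L2 = 3.
A repeated pair means some other pair never occurs (only 15 distinct pairs out of 25), so the squares are not orthogonal.
Conclusion: NO.

NO


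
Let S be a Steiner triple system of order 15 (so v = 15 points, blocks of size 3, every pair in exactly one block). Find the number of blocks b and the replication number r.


An STS(v) is a 2-(v, 3, 1) BIBD: block size k = 3, λ = 1.
Replication: r(k − 1) = λ(v − 1) ⇒ r·2 = 15 − 1 = 14 ⇒ r = 7.
Block count: b = v(v − 1)/6 = 15·14/6 = 210/6 = 35.
(Check via bk = vr: 35·3 = 105 = 15·7 = 105 ✓.)

r = 7, b = 35.


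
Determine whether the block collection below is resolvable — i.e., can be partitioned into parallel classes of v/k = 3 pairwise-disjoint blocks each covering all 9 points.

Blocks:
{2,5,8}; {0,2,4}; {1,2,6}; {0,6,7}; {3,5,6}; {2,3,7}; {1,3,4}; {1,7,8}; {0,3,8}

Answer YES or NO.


v = 9, block size k = 3, number of blocks = 9.
For resolvability, blocks must partition into parallel classes of size v/k = 3.
Total blocks must therefore be a multiple of 3: 9 = 3·3 + 0 ⇒ divisible ✓.
Consider block {1,2,6}. The only other block(s) in the collection disjoint from it are {0,3,8} — just 1 block(s). Any parallel class containing {1,2,6} would need 2 other blocks each disjoint from it, so no parallel class of size 3 can contain {1,2,6}.
Since every block must belong to some parallel class in a resolution, the collection cannot be partitioned into parallel classes.
Resolvable? NO.

NO


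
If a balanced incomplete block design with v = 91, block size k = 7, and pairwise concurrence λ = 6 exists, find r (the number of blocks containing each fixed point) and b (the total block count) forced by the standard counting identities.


Any 2-(v, k, λ) BIBD satisfies two necessary conditions:
  (i)  Each point sits in r blocks, and counting incidences through any fixed point gives r(k − 1) = λ(v − 1), so r = λ(v − 1)/(k − 1).
  (ii) Total incidences bk = vr, so b = vr/k.
Step 1: r = λ(v − 1)/(k − 1) = 6·(91 − 1)/(7 − 1) = 6·90/6 = 540/6 = 90.
Step 2: b = vr/k = 91·90/7 = 8190/7 = 1170.
Check integrality: r = 90 ∈ Z ✓, b = 1170 ∈ Z ✓.
(These identities are necessary conditions: they determine r and b for any design with these parameters, but do not by themselves prove that one exists.)

r = 90, b = 1170.


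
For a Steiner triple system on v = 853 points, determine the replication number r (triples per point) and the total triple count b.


An STS(v) is a 2-(v, 3, 1) BIBD: block size k = 3, λ = 1.
Replication: r(k − 1) = λ(v − 1) ⇒ r·2 = 853 − 1 = 852 ⇒ r = 426.
Block count: b = v(v − 1)/6 = 853·852/6 = 726756/6 = 121126.
(Check via bk = vr: 121126·3 = 363378 = 853·426 = 363378 ✓.)

r = 426, b = 121126.


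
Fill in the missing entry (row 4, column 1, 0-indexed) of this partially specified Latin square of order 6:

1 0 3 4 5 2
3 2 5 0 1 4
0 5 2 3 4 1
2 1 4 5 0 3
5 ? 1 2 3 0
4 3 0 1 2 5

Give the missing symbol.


Row 4 contains symbols [0, 1, 2, 3, 5] — missing [4].
Column 1 contains symbols [0, 1, 2, 3, 5] — missing [4].
The missing symbol must appear in both missing sets; intersection = [4].
Therefore the hidden value is 4.

Missing value = 4.


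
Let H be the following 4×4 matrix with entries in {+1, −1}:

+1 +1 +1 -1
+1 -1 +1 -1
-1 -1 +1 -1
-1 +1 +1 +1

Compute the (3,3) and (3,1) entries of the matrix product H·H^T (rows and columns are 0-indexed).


Row 1 of H: [1, -1, 1, -1].
Row 3 of H: [-1, 1, 1, 1].
(H·H^T)[3][3] = Σ_j H[3][j]·H[3][j] = (-1)² + (1)² + (1)² + (1)² = 1 + 1 + 1 + 1 = 4.
(H·H^T)[3][1] = Σ_j H[3][j]·H[1][j] = (-1)·(1) + (1)·(-1) + (1)·(1) + (1)·(-1) = -1 + -1 + 1 + -1 = -2.
Rows 3 and 1 are not orthogonal (dot product = -2 ≠ 0), so H is not a Hadamard matrix.

(3,3) entry = 4; (3,1) entry = -2.


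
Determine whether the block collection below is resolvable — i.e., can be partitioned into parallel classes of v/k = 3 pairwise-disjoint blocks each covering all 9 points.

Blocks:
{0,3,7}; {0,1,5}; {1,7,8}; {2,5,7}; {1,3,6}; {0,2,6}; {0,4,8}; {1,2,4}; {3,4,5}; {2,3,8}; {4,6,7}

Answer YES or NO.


v = 9, block size k = 3, number of blocks = 11.
For resolvability, blocks must partition into parallel classes of size v/k = 3.
Total blocks must therefore be a multiple of 3: 11 = 3·3 + 2 ⇒ not divisible ✗.
Resolvable? NO.

NO


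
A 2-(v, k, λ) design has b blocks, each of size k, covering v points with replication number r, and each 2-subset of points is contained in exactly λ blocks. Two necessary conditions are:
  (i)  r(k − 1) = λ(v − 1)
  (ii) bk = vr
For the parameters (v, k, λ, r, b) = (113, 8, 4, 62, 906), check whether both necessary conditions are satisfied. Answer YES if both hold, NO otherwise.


Condition (i): r(k − 1) = 62·7 = 434; λ(v − 1) = 4·112 = 448. Match? NO.
Condition (ii): bk = 906·8 = 7248; vr = 113·62 = 7006. Match? NO.
Both conditions hold? NO.

NO


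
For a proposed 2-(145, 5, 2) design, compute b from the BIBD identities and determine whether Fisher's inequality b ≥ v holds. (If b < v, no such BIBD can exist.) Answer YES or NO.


r = λ(v − 1)/(k − 1) = 2·144/4 = 72.
b = vr/k = 145·72/5 = 2088.
Fisher's inequality: b ≥ v ⇔ 2088 ≥ 145? YES.

YES


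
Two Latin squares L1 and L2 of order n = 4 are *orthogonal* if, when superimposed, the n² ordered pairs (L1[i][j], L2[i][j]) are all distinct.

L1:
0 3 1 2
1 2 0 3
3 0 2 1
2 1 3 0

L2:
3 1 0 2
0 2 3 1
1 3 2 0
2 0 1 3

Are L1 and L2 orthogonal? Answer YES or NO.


Form the n² = 16 superimposed pairs (L1[i][j], L2[i][j]), row by row (rows and columns indexed from 0):
row 0: (0,3) (3,1) (1,0) (2,2)
row 1: (1,0) (2,2) (0,3) (3,1)
row 2: (3,1) (0,3) (2,2) (1,0)
row 3: (2,2) (1,0) (3,1) (0,3)
Orthogonality requires all 16 pairs distinct.
But the pair (1,0) repeats: cell (0,2) has L1 = 1, L2 = 0, and cell (1,0) has L1 = 1, L2 = 0.
A repeated pair means some other pair never occurs (only 4 distinct pairs out of 16), so the squares are not orthogonal.
Conclusion: NO.

NO


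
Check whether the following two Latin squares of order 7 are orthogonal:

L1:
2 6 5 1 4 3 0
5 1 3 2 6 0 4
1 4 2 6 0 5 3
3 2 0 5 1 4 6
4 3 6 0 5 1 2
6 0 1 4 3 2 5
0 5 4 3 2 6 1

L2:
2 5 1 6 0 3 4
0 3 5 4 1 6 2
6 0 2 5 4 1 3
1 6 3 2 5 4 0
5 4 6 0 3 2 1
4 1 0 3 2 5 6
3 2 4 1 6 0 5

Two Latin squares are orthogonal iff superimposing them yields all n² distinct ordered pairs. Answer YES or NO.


Form the n² = 49 superimposed pairs (L1[i][j], L2[i][j]), row by row (rows and columns indexed from 0):
row 0: (2,2) (6,5) (5,1) (1,6) (4,0) (3,3) (0,4)
row 1: (5,0) (1,3) (3,5) (2,4) (6,1) (0,6) (4,2)
row 2: (1,6) (4,0) (2,2) (6,5) (0,4) (5,1) (3,3)
row 3: (3,1) (2,6) (0,3) (5,2) (1,5) (4,4) (6,0)
row 4: (4,5) (3,4) (6,6) (0,0) (5,3) (1,2) (2,1)
row 5: (6,4) (0,1) (1,0) (4,3) (3,2) (2,5) (5,6)
row 6: (0,3) (5,2) (4,4) (3,1) (2,6) (6,0) (1,5)
Orthogonality requires all 49 pairs distinct.
But the pair (1,6) repeats: cell (0,3) has L1 = 1, L2 = 6, and cell (2,0) has L1 = 1, L2 = 6.
A repeated pair means some other pair never occurs (only 35 distinct pairs out of 49), so the squares are not orthogonal.
Conclusion: NO.

NO


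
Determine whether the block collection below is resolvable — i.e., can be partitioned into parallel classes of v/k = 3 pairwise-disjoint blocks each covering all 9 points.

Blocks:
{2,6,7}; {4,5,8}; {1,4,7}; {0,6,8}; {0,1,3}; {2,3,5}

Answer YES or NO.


v = 9, block size k = 3, number of blocks = 6.
For resolvability, blocks must partition into parallel classes of size v/k = 3.
Total blocks must therefore be a multiple of 3: 6 = 3·2 + 0 ⇒ divisible ✓.
Greedy packing gives 2 candidate class(es). Each should be a full parallel class (size 3, covers all 9 points).
  Class 1 (3 blocks): {2,6,7}; {4,5,8}; {0,1,3}. Points covered: [0, 1, 2, 3, 4, 5, 6, 7, 8].
  Class 2 (3 blocks): {1,4,7}; {0,6,8}; {2,3,5}. Points covered: [0, 1, 2, 3, 4, 5, 6, 7, 8].
All classes full (size 3)? YES. All classes cover every point? YES.
Resolvable? YES.

YES


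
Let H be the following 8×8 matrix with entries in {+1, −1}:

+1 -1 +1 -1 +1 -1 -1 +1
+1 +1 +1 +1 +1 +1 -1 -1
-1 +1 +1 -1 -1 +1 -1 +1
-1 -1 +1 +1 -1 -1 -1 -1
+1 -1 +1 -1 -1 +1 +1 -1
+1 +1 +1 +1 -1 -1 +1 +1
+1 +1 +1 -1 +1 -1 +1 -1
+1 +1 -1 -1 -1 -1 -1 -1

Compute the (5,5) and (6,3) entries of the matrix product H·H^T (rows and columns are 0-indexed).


Row 3 of H: [-1, -1, 1, 1, -1, -1, -1, -1].
Row 5 of H: [1, 1, 1, 1, -1, -1, 1, 1].
Row 6 of H: [1, 1, 1, -1, 1, -1, 1, -1].
(H·H^T)[5][5] = Σ_j H[5][j]·H[5][j] = (1)² + (1)² + (1)² + (1)² + (-1)² + (-1)² + (1)² + (1)² = 1 + 1 + 1 + 1 + 1 + 1 + 1 + 1 = 8.
(H·H^T)[6][3] = Σ_j H[6][j]·H[3][j] = (1)·(-1) + (1)·(-1) + (1)·(1) + (-1)·(1) + (1)·(-1) + (-1)·(-1) + (1)·(-1) + (-1)·(-1) = -1 + -1 + 1 + -1 + -1 + 1 + -1 + 1 = -2.
Rows 6 and 3 are not orthogonal (dot product = -2 ≠ 0), so H is not a Hadamard matrix.

(5,5) entry = 8; (6,3) entry = -2.


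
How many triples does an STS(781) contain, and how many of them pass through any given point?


An STS(v) is a 2-(v, 3, 1) BIBD: block size k = 3, λ = 1.
Replication: r(k − 1) = λ(v − 1) ⇒ r·2 = 781 − 1 = 780 ⇒ r = 390.
Block count: b = v(v − 1)/6 = 781·780/6 = 609180/6 = 101530.

r = 390, b = 101530.


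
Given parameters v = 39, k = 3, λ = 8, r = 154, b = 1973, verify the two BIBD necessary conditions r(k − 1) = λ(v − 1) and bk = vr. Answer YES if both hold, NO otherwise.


Condition (i): r(k − 1) = 154·2 = 308; λ(v − 1) = 8·38 = 304. Match? NO.
Condition (ii): bk = 1973·3 = 5919; vr = 39·154 = 6006. Match? NO.
Both conditions hold? NO.

NO


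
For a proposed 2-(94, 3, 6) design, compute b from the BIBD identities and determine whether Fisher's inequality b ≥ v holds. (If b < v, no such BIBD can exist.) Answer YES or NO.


r = λ(v − 1)/(k − 1) = 6·93/2 = 279.
b = vr/k = 94·279/3 = 8742.
Fisher's inequality: b ≥ v ⇔ 8742 ≥ 94? YES.

YES


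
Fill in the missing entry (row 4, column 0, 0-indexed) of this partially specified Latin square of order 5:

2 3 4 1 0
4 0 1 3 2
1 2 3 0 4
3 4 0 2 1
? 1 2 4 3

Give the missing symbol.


Row 4 contains symbols [1, 2, 3, 4] — missing [0].
Column 0 contains symbols [1, 2, 3, 4] — missing [0].
The missing symbol must appear in both missing sets; intersection = [0].
Therefore the hidden value is 0.

Missing value = 0.


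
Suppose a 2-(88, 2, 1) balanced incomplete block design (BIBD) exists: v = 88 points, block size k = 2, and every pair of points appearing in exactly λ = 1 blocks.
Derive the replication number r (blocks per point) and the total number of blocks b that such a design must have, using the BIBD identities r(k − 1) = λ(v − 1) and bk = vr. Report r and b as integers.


Any 2-(v, k, λ) BIBD satisfies two necessary conditions:
  (i)  Each point sits in r blocks, and counting incidences through any fixed point gives r(k − 1) = λ(v − 1), so r = λ(v − 1)/(k − 1).
  (ii) Total incidences bk = vr, so b = vr/k.
Step 1: r = λ(v − 1)/(k − 1) = 1·(88 − 1)/(2 − 1) = 1·87/1 = 87/1 = 87.
Step 2: b = vr/k = 88·87/2 = 7656/2 = 3828.
Check integrality: r = 87 ∈ Z ✓, b = 3828 ∈ Z ✓.
(These identities are necessary conditions: they determine r and b for any design with these parameters, but do not by themselves prove that one exists.)

r = 87, b = 3828.


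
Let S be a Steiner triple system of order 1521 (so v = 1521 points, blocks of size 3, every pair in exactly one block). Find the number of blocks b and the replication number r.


An STS(v) is a 2-(v, 3, 1) BIBD: block size k = 3, λ = 1.
Replication: r(k − 1) = λ(v − 1) ⇒ r·2 = 1521 − 1 = 1520 ⇒ r = 760.
Block count: b = v(v − 1)/6 = 1521·1520/6 = 2311920/6 = 385320.
(Check via bk = vr: 385320·3 = 1155960 = 1521·760 = 1155960 ✓.)

r = 760, b = 385320.


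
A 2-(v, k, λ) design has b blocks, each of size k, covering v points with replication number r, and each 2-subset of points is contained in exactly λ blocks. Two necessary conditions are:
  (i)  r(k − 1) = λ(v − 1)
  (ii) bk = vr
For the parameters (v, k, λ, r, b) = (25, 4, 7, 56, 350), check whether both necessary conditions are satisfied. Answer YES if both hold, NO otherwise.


Condition (i): r(k − 1) = 56·3 = 168; λ(v − 1) = 7·24 = 168. Match? YES.
Condition (ii): bk = 350·4 = 1400; vr = 25·56 = 1400. Match? YES.
Both conditions hold? YES.

YES


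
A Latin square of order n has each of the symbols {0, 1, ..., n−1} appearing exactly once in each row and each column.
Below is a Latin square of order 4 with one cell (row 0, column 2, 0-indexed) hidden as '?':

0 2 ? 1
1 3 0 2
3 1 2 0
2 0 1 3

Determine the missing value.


Row 0 contains symbols [0, 1, 2] — missing [3].
Column 2 contains symbols [0, 1, 2] — missing [3].
The missing symbol must appear in both missing sets; intersection = [3].
Therefore the hidden value is 3.

Missing value = 3.


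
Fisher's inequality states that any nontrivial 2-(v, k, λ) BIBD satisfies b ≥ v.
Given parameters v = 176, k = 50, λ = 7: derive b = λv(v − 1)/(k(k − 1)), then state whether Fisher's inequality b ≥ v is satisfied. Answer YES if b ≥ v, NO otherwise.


b = λv(v − 1)/(k(k − 1)) = 7·176·175/(50·49) = 215600/2450 = 88.
Compare with v = 176: b < v, so Fisher's inequality fails.

NO


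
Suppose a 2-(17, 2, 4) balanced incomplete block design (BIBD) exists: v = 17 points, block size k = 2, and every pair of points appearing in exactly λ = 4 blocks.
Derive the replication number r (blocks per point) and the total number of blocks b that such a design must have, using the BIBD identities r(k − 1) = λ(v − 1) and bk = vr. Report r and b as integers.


Any 2-(v, k, λ) BIBD satisfies two necessary conditions:
  (i)  Each point sits in r blocks, and counting incidences through any fixed point gives r(k − 1) = λ(v − 1), so r = λ(v − 1)/(k − 1).
  (ii) Total incidences bk = vr, so b = vr/k.
Step 1: r = λ(v − 1)/(k − 1) = 4·(17 − 1)/(2 − 1) = 4·16/1 = 64/1 = 64.
Step 2: b = vr/k = 17·64/2 = 1088/2 = 544.
Check integrality: r = 64 ∈ Z ✓, b = 544 ∈ Z ✓.
(These identities are necessary conditions: they determine r and b for any design with these parameters, but do not by themselves prove that one exists.)

r = 64, b = 544.


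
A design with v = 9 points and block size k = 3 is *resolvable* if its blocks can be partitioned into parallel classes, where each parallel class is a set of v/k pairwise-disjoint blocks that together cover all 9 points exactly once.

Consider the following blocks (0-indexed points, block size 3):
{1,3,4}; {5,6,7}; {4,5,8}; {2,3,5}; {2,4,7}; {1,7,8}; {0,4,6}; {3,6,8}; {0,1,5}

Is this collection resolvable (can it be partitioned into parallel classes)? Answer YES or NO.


v = 9, block size k = 3, number of blocks = 9.
For resolvability, blocks must partition into parallel classes of size v/k = 3.
Total blocks must therefore be a multiple of 3: 9 = 3·3 + 0 ⇒ divisible ✓.
Consider block {1,3,4}. The only other block(s) in the collection disjoint from it are {5,6,7} — just 1 block(s). Any parallel class containing {1,3,4} would need 2 other blocks each disjoint from it, so no parallel class of size 3 can contain {1,3,4}.
Since every block must belong to some parallel class in a resolution, the collection cannot be partitioned into parallel classes.
Resolvable? NO.

NO


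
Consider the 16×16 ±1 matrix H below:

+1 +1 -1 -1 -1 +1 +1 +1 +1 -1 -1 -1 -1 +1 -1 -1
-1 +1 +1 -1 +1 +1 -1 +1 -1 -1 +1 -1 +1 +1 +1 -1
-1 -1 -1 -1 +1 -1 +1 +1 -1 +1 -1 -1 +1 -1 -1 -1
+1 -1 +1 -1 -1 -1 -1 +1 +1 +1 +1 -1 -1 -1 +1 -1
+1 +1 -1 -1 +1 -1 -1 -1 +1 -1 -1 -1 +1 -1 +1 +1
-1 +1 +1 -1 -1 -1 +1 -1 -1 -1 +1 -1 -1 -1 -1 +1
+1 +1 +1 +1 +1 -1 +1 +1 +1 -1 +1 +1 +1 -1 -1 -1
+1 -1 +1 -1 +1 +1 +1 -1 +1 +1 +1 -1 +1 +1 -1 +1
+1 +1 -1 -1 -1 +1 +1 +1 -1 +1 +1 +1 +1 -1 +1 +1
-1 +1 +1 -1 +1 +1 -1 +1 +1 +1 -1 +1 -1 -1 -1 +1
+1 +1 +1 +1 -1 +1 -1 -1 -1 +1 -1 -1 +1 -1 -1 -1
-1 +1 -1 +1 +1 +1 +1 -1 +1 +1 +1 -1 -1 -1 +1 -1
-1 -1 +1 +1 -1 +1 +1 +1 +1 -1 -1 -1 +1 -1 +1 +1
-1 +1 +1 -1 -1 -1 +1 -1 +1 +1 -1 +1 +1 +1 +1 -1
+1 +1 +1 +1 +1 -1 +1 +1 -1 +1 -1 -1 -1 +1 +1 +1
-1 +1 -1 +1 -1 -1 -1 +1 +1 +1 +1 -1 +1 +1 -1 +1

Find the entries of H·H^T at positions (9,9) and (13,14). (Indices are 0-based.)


Row 9 of H: [-1, 1, 1, -1, 1, 1, -1, 1, 1, 1, -1, 1, -1, -1, -1, 1].
Row 13 of H: [-1, 1, 1, -1, -1, -1, 1, -1, 1, 1, -1, 1, 1, 1, 1, -1].
Row 14 of H: [1, 1, 1, 1, 1, -1, 1, 1, -1, 1, -1, -1, -1, 1, 1, 1].
(H·H^T)[9][9] = Σ_j H[9][j]·H[9][j] = (-1)² + (1)² + (1)² + (-1)² + (1)² + (1)² + (-1)² + (1)² + (1)² + (1)² + (-1)² + (1)² + (-1)² + (-1)² + (-1)² + (1)² = 1 + 1 + 1 + 1 + 1 + 1 + 1 + 1 + 1 + 1 + 1 + 1 + 1 + 1 + 1 + 1 = 16.
(H·H^T)[13][14] = Σ_j H[13][j]·H[14][j] = (-1)·(1) + (1)·(1) + (1)·(1) + (-1)·(1) + (-1)·(1) + (-1)·(-1) + (1)·(1) + (-1)·(1) + (1)·(-1) + (1)·(1) + (-1)·(-1) + (1)·(-1) + (1)·(-1) + (1)·(1) + (1)·(1) + (-1)·(1) = -1 + 1 + 1 + -1 + -1 + 1 + 1 + -1 + -1 + 1 + 1 + -1 + -1 + 1 + 1 + -1 = 0.
So rows 13 and 14 are orthogonal; the diagonal entry equals n = 16.

(9,9) entry = 16; (13,14) entry = 0.


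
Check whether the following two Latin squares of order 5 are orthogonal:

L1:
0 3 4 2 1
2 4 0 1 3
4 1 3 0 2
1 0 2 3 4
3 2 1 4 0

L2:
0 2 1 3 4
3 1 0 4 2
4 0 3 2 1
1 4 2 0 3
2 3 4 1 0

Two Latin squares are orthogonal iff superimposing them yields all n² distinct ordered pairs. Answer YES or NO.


Form the n² = 25 superimposed pairs (L1[i][j], L2[i][j]), row by row (rows and columns indexed from 0):
row 0: (0,0) (3,2) (4,1) (2,3) (1,4)
row 1: (2,3) (4,1) (0,0) (1,4) (3,2)
row 2: (4,4) (1,0) (3,3) (0,2) (2,1)
row 3: (1,1) (0,4) (2,2) (3,0) (4,3)
row 4: (3,2) (2,3) (1,4) (4,1) (0,0)
Orthogonality requires all 25 pairs distinct.
But the pair (2,3) repeats: cell (0,3) has L1 = 2, L2 = 3, and cell (1,0) has L1 = 2, L2 = 3.
A repeated pair means some other pair never occurs (only 15 distinct pairs out of 25), so the squares are not orthogonal.
Conclusion: NO.

NO


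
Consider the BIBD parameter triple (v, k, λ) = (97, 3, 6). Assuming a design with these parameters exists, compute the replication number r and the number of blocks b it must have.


Any 2-(v, k, λ) BIBD satisfies two necessary conditions:
  (i)  Each point sits in r blocks, and counting incidences through any fixed point gives r(k − 1) = λ(v − 1), so r = λ(v − 1)/(k − 1).
  (ii) Total incidences bk = vr, so b = vr/k.
Step 1: r = λ(v − 1)/(k − 1) = 6·(97 − 1)/(3 − 1) = 6·96/2 = 576/2 = 288.
Step 2: b = vr/k = 97·288/3 = 27936/3 = 9312.
Check integrality: r = 288 ∈ Z ✓, b = 9312 ∈ Z ✓.
(These identities are necessary conditions: they determine r and b for any design with these parameters, but do not by themselves prove that one exists.)

r = 288, b = 9312.


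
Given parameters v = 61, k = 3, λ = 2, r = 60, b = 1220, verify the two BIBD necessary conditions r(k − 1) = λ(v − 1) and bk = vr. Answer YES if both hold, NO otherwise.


Condition (i): r(k − 1) = 60·2 = 120; λ(v − 1) = 2·60 = 120. Match? YES.
Condition (ii): bk = 1220·3 = 3660; vr = 61·60 = 3660. Match? YES.
Both conditions hold? YES.

YES


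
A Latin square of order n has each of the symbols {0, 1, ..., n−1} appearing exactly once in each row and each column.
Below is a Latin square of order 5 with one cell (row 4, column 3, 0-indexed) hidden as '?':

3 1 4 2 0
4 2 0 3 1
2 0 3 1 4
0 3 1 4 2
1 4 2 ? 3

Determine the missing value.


Row 4 contains symbols [1, 2, 3, 4] — missing [0].
Column 3 contains symbols [1, 2, 3, 4] — missing [0].
The missing symbol must appear in both missing sets; intersection = [0].
Therefore the hidden value is 0.

Missing value = 0.


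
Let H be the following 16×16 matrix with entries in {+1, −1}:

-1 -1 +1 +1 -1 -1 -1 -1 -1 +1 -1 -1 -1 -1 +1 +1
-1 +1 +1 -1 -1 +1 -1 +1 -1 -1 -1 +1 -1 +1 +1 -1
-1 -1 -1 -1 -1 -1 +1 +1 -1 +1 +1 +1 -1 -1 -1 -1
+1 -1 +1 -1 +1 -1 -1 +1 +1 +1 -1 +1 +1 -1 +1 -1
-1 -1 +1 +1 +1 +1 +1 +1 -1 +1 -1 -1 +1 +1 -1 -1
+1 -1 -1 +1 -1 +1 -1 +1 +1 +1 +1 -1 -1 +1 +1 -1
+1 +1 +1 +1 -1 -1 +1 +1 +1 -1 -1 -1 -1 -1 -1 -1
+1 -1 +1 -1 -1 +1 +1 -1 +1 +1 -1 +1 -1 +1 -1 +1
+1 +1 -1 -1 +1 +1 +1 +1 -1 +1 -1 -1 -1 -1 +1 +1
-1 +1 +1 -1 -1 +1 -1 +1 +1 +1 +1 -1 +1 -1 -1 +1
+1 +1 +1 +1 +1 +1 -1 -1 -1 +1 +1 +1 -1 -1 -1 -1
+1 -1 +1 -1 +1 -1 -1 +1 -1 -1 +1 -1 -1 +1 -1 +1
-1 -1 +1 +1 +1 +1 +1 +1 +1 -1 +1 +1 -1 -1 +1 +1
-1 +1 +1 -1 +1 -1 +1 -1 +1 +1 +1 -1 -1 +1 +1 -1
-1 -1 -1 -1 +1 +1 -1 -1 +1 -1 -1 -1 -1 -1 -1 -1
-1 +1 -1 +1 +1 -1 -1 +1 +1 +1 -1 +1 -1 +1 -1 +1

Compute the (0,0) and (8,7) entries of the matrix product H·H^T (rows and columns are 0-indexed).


Row 0 of H: [-1, -1, 1, 1, -1, -1, -1, -1, -1, 1, -1, -1, -1, -1, 1, 1].
Row 7 of H: [1, -1, 1, -1, -1, 1, 1, -1, 1, 1, -1, 1, -1, 1, -1, 1].
Row 8 of H: [1, 1, -1, -1, 1, 1, 1, 1, -1, 1, -1, -1, -1, -1, 1, 1].
(H·H^T)[0][0] = Σ_j H[0][j]·H[0][j] = (-1)² + (-1)² + (1)² + (1)² + (-1)² + (-1)² + (-1)² + (-1)² + (-1)² + (1)² + (-1)² + (-1)² + (-1)² + (-1)² + (1)² + (1)² = 1 + 1 + 1 + 1 + 1 + 1 + 1 + 1 + 1 + 1 + 1 + 1 + 1 + 1 + 1 + 1 = 16.
(H·H^T)[8][7] = Σ_j H[8][j]·H[7][j] = (1)·(1) + (1)·(-1) + (-1)·(1) + (-1)·(-1) + (1)·(-1) + (1)·(1) + (1)·(1) + (1)·(-1) + (-1)·(1) + (1)·(1) + (-1)·(-1) + (-1)·(1) + (-1)·(-1) + (-1)·(1) + (1)·(-1) + (1)·(1) = 1 + -1 + -1 + 1 + -1 + 1 + 1 + -1 + -1 + 1 + 1 + -1 + 1 + -1 + -1 + 1 = 0.
So rows 8 and 7 are orthogonal; the diagonal entry equals n = 16.

(0,0) entry = 16; (8,7) entry = 0.


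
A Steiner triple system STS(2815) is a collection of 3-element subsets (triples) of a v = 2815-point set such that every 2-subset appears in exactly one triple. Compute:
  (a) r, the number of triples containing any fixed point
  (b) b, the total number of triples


An STS(v) is a 2-(v, 3, 1) BIBD: block size k = 3, λ = 1.
Replication: r(k − 1) = λ(v − 1) ⇒ r·2 = 2815 − 1 = 2814 ⇒ r = 1407.
Block count: b = v(v − 1)/6 = 2815·2814/6 = 7921410/6 = 1320235.
(Check via bk = vr: 1320235·3 = 3960705 = 2815·1407 = 3960705 ✓.)

r = 1407, b = 1320235.


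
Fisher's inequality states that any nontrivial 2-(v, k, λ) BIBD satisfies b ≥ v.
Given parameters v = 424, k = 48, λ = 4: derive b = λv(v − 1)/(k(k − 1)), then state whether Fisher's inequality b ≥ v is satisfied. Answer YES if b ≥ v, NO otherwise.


r = λ(v − 1)/(k − 1) = 4·423/47 = 36.
b = vr/k = 424·36/48 = 318.
Fisher's inequality: b ≥ v ⇔ 318 ≥ 424? NO.

NO


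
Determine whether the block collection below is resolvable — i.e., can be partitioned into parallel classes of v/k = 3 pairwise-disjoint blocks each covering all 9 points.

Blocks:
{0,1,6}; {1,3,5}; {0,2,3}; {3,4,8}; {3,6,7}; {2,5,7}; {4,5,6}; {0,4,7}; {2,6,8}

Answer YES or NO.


v = 9, block size k = 3, number of blocks = 9.
For resolvability, blocks must partition into parallel classes of size v/k = 3.
Total blocks must therefore be a multiple of 3: 9 = 3·3 + 0 ⇒ divisible ✓.
Consider block {0,2,3}. The only other block(s) in the collection disjoint from it are {4,5,6} — just 1 block(s). Any parallel class containing {0,2,3} would need 2 other blocks each disjoint from it, so no parallel class of size 3 can contain {0,2,3}.
Since every block must belong to some parallel class in a resolution, the collection cannot be partitioned into parallel classes.
Resolvable? NO.

NO


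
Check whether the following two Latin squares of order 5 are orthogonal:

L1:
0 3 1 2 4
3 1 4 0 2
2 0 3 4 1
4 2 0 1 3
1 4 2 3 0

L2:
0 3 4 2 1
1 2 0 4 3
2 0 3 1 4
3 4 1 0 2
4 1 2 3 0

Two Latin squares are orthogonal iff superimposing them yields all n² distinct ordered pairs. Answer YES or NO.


Form the n² = 25 superimposed pairs (L1[i][j], L2[i][j]), row by row (rows and columns indexed from 0):
row 0: (0,0) (3,3) (1,4) (2,2) (4,1)
row 1: (3,1) (1,2) (4,0) (0,4) (2,3)
row 2: (2,2) (0,0) (3,3) (4,1) (1,4)
row 3: (4,3) (2,4) (0,1) (1,0) (3,2)
row 4: (1,4) (4,1) (2,2) (3,3) (0,0)
Orthogonality requires all 25 pairs distinct.
But the pair (2,2) repeats: cell (0,3) has L1 = 2, L2 = 2, and cell (2,0) has L1 = 2, L2 = 2.
A repeated pair means some other pair never occurs (only 15 distinct pairs out of 25), so the squares are not orthogonal.
Conclusion: NO.

NO


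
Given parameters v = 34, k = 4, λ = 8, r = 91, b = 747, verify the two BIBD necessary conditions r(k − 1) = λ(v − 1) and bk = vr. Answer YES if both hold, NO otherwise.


Condition (i): r(k − 1) = 91·3 = 273; λ(v − 1) = 8·33 = 264. Match? NO.
Condition (ii): bk = 747·4 = 2988; vr = 34·91 = 3094. Match? NO.
Both conditions hold? NO.

NO


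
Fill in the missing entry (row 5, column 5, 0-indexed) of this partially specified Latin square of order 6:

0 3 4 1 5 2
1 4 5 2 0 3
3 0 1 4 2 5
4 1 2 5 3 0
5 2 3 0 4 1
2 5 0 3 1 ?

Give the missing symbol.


Row 5 contains symbols [0, 1, 2, 3, 5] — missing [4].
Column 5 contains symbols [0, 1, 2, 3, 5] — missing [4].
The missing symbol must appear in both missing sets; intersection = [4].
Therefore the hidden value is 4.

Missing value = 4.


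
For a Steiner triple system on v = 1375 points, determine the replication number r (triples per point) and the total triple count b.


An STS(v) is a 2-(v, 3, 1) BIBD: block size k = 3, λ = 1.
Replication: r(k − 1) = λ(v − 1) ⇒ r·2 = 1375 − 1 = 1374 ⇒ r = 687.
Block count: b = v(v − 1)/6 = 1375·1374/6 = 1889250/6 = 314875.

r = 687, b = 314875.


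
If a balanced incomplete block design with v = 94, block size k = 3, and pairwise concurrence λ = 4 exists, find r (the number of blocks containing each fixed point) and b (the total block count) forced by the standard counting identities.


Any 2-(v, k, λ) BIBD satisfies two necessary conditions:
  (i)  Each point sits in r blocks, and counting incidences through any fixed point gives r(k − 1) = λ(v − 1), so r = λ(v − 1)/(k − 1).
  (ii) Total incidences bk = vr, so b = vr/k.
Step 1: r = λ(v − 1)/(k − 1) = 4·(94 − 1)/(3 − 1) = 4·93/2 = 372/2 = 186.
Step 2: b = vr/k = 94·186/3 = 17484/3 = 5828.
Check integrality: r = 186 ∈ Z ✓, b = 5828 ∈ Z ✓.
(These identities are necessary conditions: they determine r and b for any design with these parameters, but do not by themselves prove that one exists.)

r = 186, b = 5828.


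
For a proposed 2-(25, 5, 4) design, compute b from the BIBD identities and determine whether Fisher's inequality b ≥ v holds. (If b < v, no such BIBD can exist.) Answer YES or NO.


r = λ(v − 1)/(k − 1) = 4·24/4 = 24.
b = vr/k = 25·24/5 = 120.
Fisher's inequality: b ≥ v ⇔ 120 ≥ 25? YES.

YES


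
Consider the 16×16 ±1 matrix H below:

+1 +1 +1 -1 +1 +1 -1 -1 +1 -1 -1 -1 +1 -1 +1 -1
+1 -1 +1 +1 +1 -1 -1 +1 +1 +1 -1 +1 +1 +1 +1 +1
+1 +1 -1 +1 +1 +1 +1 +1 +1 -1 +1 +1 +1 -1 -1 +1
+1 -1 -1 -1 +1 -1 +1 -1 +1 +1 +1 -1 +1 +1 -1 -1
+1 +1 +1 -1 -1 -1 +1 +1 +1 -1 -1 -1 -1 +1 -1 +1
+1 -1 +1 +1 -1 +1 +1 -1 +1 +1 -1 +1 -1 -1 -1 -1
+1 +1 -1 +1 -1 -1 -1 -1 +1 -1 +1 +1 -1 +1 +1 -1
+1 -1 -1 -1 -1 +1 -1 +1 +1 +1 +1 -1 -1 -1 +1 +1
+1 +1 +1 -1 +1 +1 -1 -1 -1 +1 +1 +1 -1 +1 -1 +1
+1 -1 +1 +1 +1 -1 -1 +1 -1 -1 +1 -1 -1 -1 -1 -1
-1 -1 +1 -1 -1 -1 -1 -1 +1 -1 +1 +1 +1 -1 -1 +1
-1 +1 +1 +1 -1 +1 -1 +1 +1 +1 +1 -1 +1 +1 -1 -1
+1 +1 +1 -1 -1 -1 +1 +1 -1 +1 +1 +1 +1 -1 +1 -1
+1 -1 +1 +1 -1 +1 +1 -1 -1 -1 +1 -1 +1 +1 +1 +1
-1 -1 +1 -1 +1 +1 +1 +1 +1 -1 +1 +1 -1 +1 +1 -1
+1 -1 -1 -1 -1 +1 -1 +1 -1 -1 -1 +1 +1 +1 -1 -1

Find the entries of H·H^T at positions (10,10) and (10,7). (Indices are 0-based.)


Row 7 of H: [1, -1, -1, -1, -1, 1, -1, 1, 1, 1, 1, -1, -1, -1, 1, 1].
Row 10 of H: [-1, -1, 1, -1, -1, -1, -1, -1, 1, -1, 1, 1, 1, -1, -1, 1].
(H·H^T)[10][10] = Σ_j H[10][j]·H[10][j] = (-1)² + (-1)² + (1)² + (-1)² + (-1)² + (-1)² + (-1)² + (-1)² + (1)² + (-1)² + (1)² + (1)² + (1)² + (-1)² + (-1)² + (1)² = 1 + 1 + 1 + 1 + 1 + 1 + 1 + 1 + 1 + 1 + 1 + 1 + 1 + 1 + 1 + 1 = 16.
(H·H^T)[10][7] = Σ_j H[10][j]·H[7][j] = (-1)·(1) + (-1)·(-1) + (1)·(-1) + (-1)·(-1) + (-1)·(-1) + (-1)·(1) + (-1)·(-1) + (-1)·(1) + (1)·(1) + (-1)·(1) + (1)·(1) + (1)·(-1) + (1)·(-1) + (-1)·(-1) + (-1)·(1) + (1)·(1) = -1 + 1 + -1 + 1 + 1 + -1 + 1 + -1 + 1 + -1 + 1 + -1 + -1 + 1 + -1 + 1 = 0.
So rows 10 and 7 are orthogonal; the diagonal entry equals n = 16.

(10,10) entry = 16; (10,7) entry = 0.


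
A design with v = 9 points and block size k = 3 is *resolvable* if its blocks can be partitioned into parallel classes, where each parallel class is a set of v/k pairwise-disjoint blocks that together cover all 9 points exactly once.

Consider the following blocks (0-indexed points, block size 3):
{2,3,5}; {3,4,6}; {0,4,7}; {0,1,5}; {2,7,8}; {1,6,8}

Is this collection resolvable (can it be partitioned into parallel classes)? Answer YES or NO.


v = 9, block size k = 3, number of blocks = 6.
For resolvability, blocks must partition into parallel classes of size v/k = 3.
Total blocks must therefore be a multiple of 3: 6 = 3·2 + 0 ⇒ divisible ✓.
Greedy packing gives 2 candidate class(es). Each should be a full parallel class (size 3, covers all 9 points).
  Class 1 (3 blocks): {2,3,5}; {0,4,7}; {1,6,8}. Points covered: [0, 1, 2, 3, 4, 5, 6, 7, 8].
  Class 2 (3 blocks): {3,4,6}; {0,1,5}; {2,7,8}. Points covered: [0, 1, 2, 3, 4, 5, 6, 7, 8].
All classes full (size 3)? YES. All classes cover every point? YES.
Resolvable? YES.

YES


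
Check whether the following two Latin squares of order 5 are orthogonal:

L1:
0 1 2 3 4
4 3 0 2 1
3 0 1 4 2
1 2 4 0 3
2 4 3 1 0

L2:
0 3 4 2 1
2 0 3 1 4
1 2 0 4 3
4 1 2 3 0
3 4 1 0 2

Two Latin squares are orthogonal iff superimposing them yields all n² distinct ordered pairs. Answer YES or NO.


Form the n² = 25 superimposed pairs (L1[i][j], L2[i][j]), row by row (rows and columns indexed from 0):
row 0: (0,0) (1,3) (2,4) (3,2) (4,1)
row 1: (4,2) (3,0) (0,3) (2,1) (1,4)
row 2: (3,1) (0,2) (1,0) (4,4) (2,3)
row 3: (1,4) (2,1) (4,2) (0,3) (3,0)
row 4: (2,3) (4,4) (3,1) (1,0) (0,2)
Orthogonality requires all 25 pairs distinct.
But the pair (1,4) repeats: cell (1,4) has L1 = 1, L2 = 4, and cell (3,0) has L1 = 1, L2 = 4.
A repeated pair means some other pair never occurs (only 15 distinct pairs out of 25), so the squares are not orthogonal.
Conclusion: NO.

NO


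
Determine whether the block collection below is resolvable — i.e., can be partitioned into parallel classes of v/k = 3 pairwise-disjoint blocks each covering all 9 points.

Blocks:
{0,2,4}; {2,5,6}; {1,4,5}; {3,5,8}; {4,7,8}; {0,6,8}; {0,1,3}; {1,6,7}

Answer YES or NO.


v = 9, block size k = 3, number of blocks = 8.
For resolvability, blocks must partition into parallel classes of size v/k = 3.
Total blocks must therefore be a multiple of 3: 8 = 3·2 + 2 ⇒ not divisible ✗.
Resolvable? NO.

NO


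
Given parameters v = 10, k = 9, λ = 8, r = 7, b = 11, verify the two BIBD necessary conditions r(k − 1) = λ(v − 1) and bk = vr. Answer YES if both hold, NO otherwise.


Condition (i): r(k − 1) = 7·8 = 56; λ(v − 1) = 8·9 = 72. Match? NO.
Condition (ii): bk = 11·9 = 99; vr = 10·7 = 70. Match? NO.
Both conditions hold? NO.

NO


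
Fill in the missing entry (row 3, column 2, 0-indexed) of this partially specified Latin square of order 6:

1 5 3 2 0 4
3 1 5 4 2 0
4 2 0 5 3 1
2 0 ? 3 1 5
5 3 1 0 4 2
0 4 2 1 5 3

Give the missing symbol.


Row 3 contains symbols [0, 1, 2, 3, 5] — missing [4].
Column 2 contains symbols [0, 1, 2, 3, 5] — missing [4].
The missing symbol must appear in both missing sets; intersection = [4].
Therefore the hidden value is 4.

Missing value = 4.


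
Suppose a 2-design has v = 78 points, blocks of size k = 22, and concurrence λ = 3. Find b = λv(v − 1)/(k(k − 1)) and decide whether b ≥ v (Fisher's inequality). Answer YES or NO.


r = λ(v − 1)/(k − 1) = 3·77/21 = 11.
b = vr/k = 78·11/22 = 39.
Fisher's inequality: b ≥ v ⇔ 39 ≥ 78? NO.

NO


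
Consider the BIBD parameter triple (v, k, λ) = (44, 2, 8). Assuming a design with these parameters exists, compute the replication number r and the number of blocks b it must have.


Any 2-(v, k, λ) BIBD satisfies two necessary conditions:
  (i)  Each point sits in r blocks, and counting incidences through any fixed point gives r(k − 1) = λ(v − 1), so r = λ(v − 1)/(k − 1).
  (ii) Total incidences bk = vr, so b = vr/k.
Step 1: r = λ(v − 1)/(k − 1) = 8·(44 − 1)/(2 − 1) = 8·43/1 = 344/1 = 344.
Step 2: b = vr/k = 44·344/2 = 15136/2 = 7568.
Check integrality: r = 344 ∈ Z ✓, b = 7568 ∈ Z ✓.
(These identities are necessary conditions: they determine r and b for any design with these parameters, but do not by themselves prove that one exists.)

r = 344, b = 7568.


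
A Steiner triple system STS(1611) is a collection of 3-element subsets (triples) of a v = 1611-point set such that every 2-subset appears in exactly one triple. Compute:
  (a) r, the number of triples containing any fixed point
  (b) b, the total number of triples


An STS(v) is a 2-(v, 3, 1) BIBD: block size k = 3, λ = 1.
Replication: r(k − 1) = λ(v − 1) ⇒ r·2 = 1611 − 1 = 1610 ⇒ r = 805.
Block count: bk = vr ⇒ b·3 = 1611·805 = 1296855 ⇒ b = 432285.
(Check via b = v(v − 1)/6 = 1611·1610/6 = 2593710/6 = 432285.)

r = 805, b = 432285.


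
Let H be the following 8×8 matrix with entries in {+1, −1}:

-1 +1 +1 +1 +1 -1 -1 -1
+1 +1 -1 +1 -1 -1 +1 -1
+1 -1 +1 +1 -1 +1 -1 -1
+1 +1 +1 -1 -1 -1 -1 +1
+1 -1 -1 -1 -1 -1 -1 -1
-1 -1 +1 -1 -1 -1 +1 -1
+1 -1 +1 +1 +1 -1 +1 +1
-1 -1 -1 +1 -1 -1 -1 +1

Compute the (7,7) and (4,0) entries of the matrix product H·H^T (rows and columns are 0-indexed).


Row 0 of H: [-1, 1, 1, 1, 1, -1, -1, -1].
Row 4 of H: [1, -1, -1, -1, -1, -1, -1, -1].
Row 7 of H: [-1, -1, -1, 1, -1, -1, -1, 1].
(H·H^T)[7][7] = Σ_j H[7][j]·H[7][j] = (-1)² + (-1)² + (-1)² + (1)² + (-1)² + (-1)² + (-1)² + (1)² = 1 + 1 + 1 + 1 + 1 + 1 + 1 + 1 = 8.
(H·H^T)[4][0] = Σ_j H[4][j]·H[0][j] = (1)·(-1) + (-1)·(1) + (-1)·(1) + (-1)·(1) + (-1)·(1) + (-1)·(-1) + (-1)·(-1) + (-1)·(-1) = -1 + -1 + -1 + -1 + -1 + 1 + 1 + 1 = -2.
Rows 4 and 0 are not orthogonal (dot product = -2 ≠ 0), so H is not a Hadamard matrix.

(7,7) entry = 8; (4,0) entry = -2.


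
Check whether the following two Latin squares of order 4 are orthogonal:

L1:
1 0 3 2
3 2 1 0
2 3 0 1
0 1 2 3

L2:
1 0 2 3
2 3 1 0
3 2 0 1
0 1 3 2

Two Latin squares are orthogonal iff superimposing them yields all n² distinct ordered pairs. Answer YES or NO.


Form the n² = 16 superimposed pairs (L1[i][j], L2[i][j]), row by row (rows and columns indexed from 0):
row 0: (1,1) (0,0) (3,2) (2,3)
row 1: (3,2) (2,3) (1,1) (0,0)
row 2: (2,3) (3,2) (0,0) (1,1)
row 3: (0,0) (1,1) (2,3) (3,2)
Orthogonality requires all 16 pairs distinct.
But the pair (3,2) repeats: cell (0,2) has L1 = 3, L2 = 2, and cell (1,0) has L1 = 3, L2 = 2.
A repeated pair means some other pair never occurs (only 4 distinct pairs out of 16), so the squares are not orthogonal.
Conclusion: NO.

NO


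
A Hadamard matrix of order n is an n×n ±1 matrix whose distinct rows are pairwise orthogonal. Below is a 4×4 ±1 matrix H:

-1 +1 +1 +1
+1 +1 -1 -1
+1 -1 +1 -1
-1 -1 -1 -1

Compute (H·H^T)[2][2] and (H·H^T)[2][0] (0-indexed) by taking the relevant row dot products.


Row 0 of H: [-1, 1, 1, 1].
Row 2 of H: [1, -1, 1, -1].
(H·H^T)[2][2] = Σ_j H[2][j]·H[2][j] = (1)² + (-1)² + (1)² + (-1)² = 1 + 1 + 1 + 1 = 4.
(H·H^T)[2][0] = Σ_j H[2][j]·H[0][j] = (1)·(-1) + (-1)·(1) + (1)·(1) + (-1)·(1) = -1 + -1 + 1 + -1 = -2.
Rows 2 and 0 are not orthogonal (dot product = -2 ≠ 0), so H is not a Hadamard matrix.

(2,2) entry = 4; (2,0) entry = -2.


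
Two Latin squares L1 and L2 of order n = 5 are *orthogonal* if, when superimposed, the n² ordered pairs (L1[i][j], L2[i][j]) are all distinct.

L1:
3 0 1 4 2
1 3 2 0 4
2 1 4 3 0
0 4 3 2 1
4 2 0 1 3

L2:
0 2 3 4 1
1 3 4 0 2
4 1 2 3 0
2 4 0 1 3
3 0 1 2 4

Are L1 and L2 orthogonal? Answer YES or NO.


Form the n² = 25 superimposed pairs (L1[i][j], L2[i][j]), row by row (rows and columns indexed from 0):
row 0: (3,0) (0,2) (1,3) (4,4) (2,1)
row 1: (1,1) (3,3) (2,4) (0,0) (4,2)
row 2: (2,4) (1,1) (4,2) (3,3) (0,0)
row 3: (0,2) (4,4) (3,0) (2,1) (1,3)
row 4: (4,3) (2,0) (0,1) (1,2) (3,4)
Orthogonality requires all 25 pairs distinct.
But the pair (2,4) repeats: cell (1,2) has L1 = 2, L2 = 4, and cell (2,0) has L1 = 2, L2 = 4.
A repeated pair means some other pair never occurs (only 15 distinct pairs out of 25), so the squares are not orthogonal.
Conclusion: NO.

NO


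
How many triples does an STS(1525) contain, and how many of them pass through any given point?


An STS(v) is a 2-(v, 3, 1) BIBD: block size k = 3, λ = 1.
Replication: r(k − 1) = λ(v − 1) ⇒ r·2 = 1525 − 1 = 1524 ⇒ r = 762.
Block count: bk = vr ⇒ b·3 = 1525·762 = 1162050 ⇒ b = 387350.
(Check via b = v(v − 1)/6 = 1525·1524/6 = 2324100/6 = 387350.)

r = 762, b = 387350.
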